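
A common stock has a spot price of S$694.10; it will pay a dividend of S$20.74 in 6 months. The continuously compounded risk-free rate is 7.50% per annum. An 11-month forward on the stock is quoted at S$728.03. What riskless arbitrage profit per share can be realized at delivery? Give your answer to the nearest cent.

S$5.93 per share

PV(dividends) I = 20.74·e^(−0.0750·6/12) = 19.9767
Fair forward F* = (S − I)·e^(rT) = (694.10 − 19.9767)·e^0.068750 = 674.1233 × 1.071168 = 722.0993
Market S$728.03 > fair 722.0993: forward overpriced → cash-and-carry (borrow at r, buy the stock and collect the dividends, short the forward).
Profit at T = |F_mkt − F*| = |728.03 − 722.0993| = S$5.93 per share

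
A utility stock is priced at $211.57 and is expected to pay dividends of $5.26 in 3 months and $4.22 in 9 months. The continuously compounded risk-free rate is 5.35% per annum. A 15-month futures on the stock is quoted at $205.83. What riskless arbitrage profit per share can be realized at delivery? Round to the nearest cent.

PV(dividends) I = 5.26·e^(−0.0535·3/12) + 4.22·e^(−0.0535·9/12) = 9.2441
Fair futures F* = (S − I)·e^(rT) = (211.57 − 9.2441)·e^0.066875 = 202.3259 × 1.069162 = 216.3192
Market $205.83 < fair 216.3192: forward underpriced → reverse cash-and-carry (short the stock, invest proceeds at r, pay the dividends, go long the forward).
Profit at T = |F_mkt − F*| = |205.83 − 216.3192| = $10.49 per share

$10.49 per share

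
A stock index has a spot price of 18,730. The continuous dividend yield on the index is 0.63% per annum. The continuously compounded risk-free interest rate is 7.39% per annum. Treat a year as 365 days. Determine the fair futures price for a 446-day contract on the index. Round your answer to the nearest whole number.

F = S·e^((r − q)T) = 18730 · e^((0.0739 − 0.0063) × 446/365)
= 18730 · e^0.082602 = 18730 × 1.086109
F = 20,343

20,343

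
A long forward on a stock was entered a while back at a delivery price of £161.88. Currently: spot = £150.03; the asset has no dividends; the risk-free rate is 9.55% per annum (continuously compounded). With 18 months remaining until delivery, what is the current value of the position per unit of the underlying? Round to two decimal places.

Current fair forward for the remaining 18 months: F = S·e^(r·T), r = 0.0955
F = 150.03 · e^(0.0955 × 18/12) = 150.03 × 1.154018 = 173.1373
Value of long forward = (F − K)·e^(−rT) = (173.1373 − 161.88) · e^(−0.0955·18/12)
= 11.2573 × 0.866537 = 9.75

£9.75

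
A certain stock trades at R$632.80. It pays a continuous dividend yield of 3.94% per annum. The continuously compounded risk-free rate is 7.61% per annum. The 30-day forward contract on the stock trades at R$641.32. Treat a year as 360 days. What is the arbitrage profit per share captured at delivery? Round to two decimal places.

R$6.58 per share

Fair forward: F* = S·e^(carry·T), with carry = (r − q) = 0.0761 − 0.0394 = 0.0367
F* = 632.80 · e^(0.0367 × 30/360) = 632.80 · e^0.003058 = 632.80 × 1.003063 = R$634.7383
Market R$641.32 > fair R$634.7383: forward overpriced → cash-and-carry (buy spot, short the forward).
At maturity, profit = |F_mkt − F*| = |641.32 − 634.7383| = R$6.58 per share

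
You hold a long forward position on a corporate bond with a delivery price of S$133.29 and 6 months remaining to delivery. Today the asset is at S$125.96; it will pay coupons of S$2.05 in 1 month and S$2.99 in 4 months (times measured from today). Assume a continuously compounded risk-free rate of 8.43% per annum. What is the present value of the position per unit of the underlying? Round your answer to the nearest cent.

-S$6.77

PV(remaining coupons) I = 2.05·e^(−0.0843·1/12) + 2.99·e^(−0.0843·4/12) = 4.9428
Current forward F = (S − I)·e^(rT) = (125.96 − 4.9428)·e^(0.0843·6/12) = 121.0172 × 1.043051 = 126.2271
Value (long) = (F − K)·e^(−rT) = (126.2271 − 133.29) × 0.958726 = -6.7714
Value = -S$6.77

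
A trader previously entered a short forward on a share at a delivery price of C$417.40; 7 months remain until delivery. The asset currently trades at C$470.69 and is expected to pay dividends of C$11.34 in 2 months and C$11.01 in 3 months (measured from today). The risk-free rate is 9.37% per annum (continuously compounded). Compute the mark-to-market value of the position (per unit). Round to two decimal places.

PV(remaining dividends) I = 11.34·e^(−0.0937·2/12) + 11.01·e^(−0.0937·3/12) = 21.9194
Current forward F = (S − I)·e^(rT) = (470.69 − 21.9194)·e^(0.0937·7/12) = 448.7706 × 1.056180 = 473.9825
Value (long) = (F − K)·e^(−rT) = (473.9825 − 417.40) × 0.946809 = 53.5728
Short position value = −(long value) = -C$53.57

-C$53.57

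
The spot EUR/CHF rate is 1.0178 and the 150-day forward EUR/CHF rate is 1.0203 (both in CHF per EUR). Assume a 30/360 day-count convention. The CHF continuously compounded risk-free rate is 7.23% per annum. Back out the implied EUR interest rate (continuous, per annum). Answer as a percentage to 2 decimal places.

6.64%

F = S·e^((r_CHF − r_EUR)T) ⇒ r_EUR = r_CHF − ln(F/S)/T
ln(1.0203/1.0178) = 0.002453; /(150/360) = 0.005887
r_EUR = 0.0723 − 0.005887 = 0.066413
r_EUR = 6.64%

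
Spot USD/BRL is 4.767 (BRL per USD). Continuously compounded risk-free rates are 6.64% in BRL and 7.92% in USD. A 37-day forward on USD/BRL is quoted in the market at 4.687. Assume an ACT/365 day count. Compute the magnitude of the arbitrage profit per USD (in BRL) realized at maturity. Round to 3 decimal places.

0.074 per USD (in BRL)

Fair forward: F* = S·e^(carry·T), with carry = (r_BRL − r_USD) = 0.0664 − 0.0792 = -0.0128
F* = 4.767 · e^(-0.0128 × 37/365) = 4.767 · e^-0.001298 = 4.767 × 0.998703 = 4.7608
Market 4.687 < fair 4.7608: forward underpriced → reverse cash-and-carry (short spot, go long the forward).
At maturity, profit = |F_mkt − F*| = |4.687 − 4.7608| = 0.074 per USD (in BRL)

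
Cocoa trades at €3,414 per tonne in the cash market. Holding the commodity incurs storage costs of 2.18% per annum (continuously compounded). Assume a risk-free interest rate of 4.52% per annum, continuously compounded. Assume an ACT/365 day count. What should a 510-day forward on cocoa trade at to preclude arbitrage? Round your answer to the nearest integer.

Net carry = r + u − y = 0.0452 + 0.0218 − 0.0000 = 0.0670
F = S·e^((r+u−y)T) = 3414 · e^(0.0670 × 510/365) = 3414 · e^0.093616
= 3414 × 1.098138 = €3,749 per tonne

€3,749 per tonne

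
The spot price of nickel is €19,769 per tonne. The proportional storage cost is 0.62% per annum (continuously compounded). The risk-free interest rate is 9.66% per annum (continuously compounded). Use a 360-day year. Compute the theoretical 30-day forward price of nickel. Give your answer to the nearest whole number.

€19,939 per tonne

Net carry = r + u − y = 0.0966 + 0.0062 − 0.0000 = 0.1028
F = S·e^((r+u−y)T) = 19769 · e^(0.1028 × 30/360) = 19769 · e^0.008567
= 19769 × 1.008604 = €19,939 per tonne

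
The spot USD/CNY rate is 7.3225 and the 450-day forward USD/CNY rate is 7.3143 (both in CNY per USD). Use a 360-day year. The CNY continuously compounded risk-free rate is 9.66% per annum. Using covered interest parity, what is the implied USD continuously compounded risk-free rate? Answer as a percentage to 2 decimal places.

F = S·e^((r_CNY − r_USD)T) ⇒ r_USD = r_CNY − ln(F/S)/T
ln(7.3143/7.3225) = -0.001120; /(450/360) = -0.000896
r_USD = 0.0966 + 0.000896 = 0.097496
r_USD = 9.75%

9.75%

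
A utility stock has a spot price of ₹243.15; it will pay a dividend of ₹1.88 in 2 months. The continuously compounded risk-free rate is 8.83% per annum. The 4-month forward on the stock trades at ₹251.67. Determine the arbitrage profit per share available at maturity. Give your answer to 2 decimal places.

PV(dividends) I = 1.88·e^(−0.0883·2/12) = 1.8525
Fair forward F* = (S − I)·e^(rT) = (243.15 − 1.8525)·e^0.029433 = 241.2975 × 1.029870 = 248.5051
Market ₹251.67 > fair 248.5051: forward overpriced → cash-and-carry (borrow at r, buy the stock and collect the dividends, short the forward).
Profit at T = |F_mkt − F*| = |251.67 − 248.5051| = ₹3.16 per share

₹3.16 per share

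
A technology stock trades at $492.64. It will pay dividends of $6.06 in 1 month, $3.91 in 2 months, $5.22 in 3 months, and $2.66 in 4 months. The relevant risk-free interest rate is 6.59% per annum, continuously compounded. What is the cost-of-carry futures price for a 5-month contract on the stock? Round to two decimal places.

$488.23

PV(dividends) I = 6.06·e^(−0.0659·1/12) + 3.91·e^(−0.0659·2/12) + 5.22·e^(−0.0659·3/12) + 2.66·e^(−0.0659·4/12)
I = 6.0268 + 3.8673 + 5.1347 + 2.6022 = 17.6310
F = (S − I)·e^(rT) = (492.64 − 17.6310) · e^(0.0659·5/12)
= 475.0090 · e^0.027458 = 475.0090 × 1.027838 = $488.23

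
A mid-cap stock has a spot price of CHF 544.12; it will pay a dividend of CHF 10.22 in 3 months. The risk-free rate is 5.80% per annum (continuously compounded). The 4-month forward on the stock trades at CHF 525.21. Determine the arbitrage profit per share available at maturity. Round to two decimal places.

PV(dividends) I = 10.22·e^(−0.0580·3/12) = 10.0729
Fair forward F* = (S − I)·e^(rT) = (544.12 − 10.0729)·e^0.019333 = 534.0471 × 1.019521 = 544.4722
Market CHF 525.21 < fair 544.4722: forward underpriced → reverse cash-and-carry (short the stock, invest proceeds at r, pay the dividends, go long the forward).
Profit at T = |F_mkt − F*| = |525.21 − 544.4722| = CHF 19.26 per share

CHF 19.26 per share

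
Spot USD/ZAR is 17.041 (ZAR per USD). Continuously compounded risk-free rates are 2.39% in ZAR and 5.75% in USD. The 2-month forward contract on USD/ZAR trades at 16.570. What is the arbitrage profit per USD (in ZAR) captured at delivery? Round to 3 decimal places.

0.376 per USD (in ZAR)

Fair forward: F* = S·e^(carry·T), with carry = (r_ZAR − r_USD) = 0.0239 − 0.0575 = -0.0336
F* = 17.041 · e^(-0.0336 × 2/12) = 17.041 · e^-0.005600 = 17.041 × 0.994416 = 16.9458
Market 16.570 < fair 16.9458: forward underpriced → reverse cash-and-carry (short spot, go long the forward).
At maturity, profit = |F_mkt − F*| = |16.570 − 16.9458| = 0.376 per USD (in ZAR)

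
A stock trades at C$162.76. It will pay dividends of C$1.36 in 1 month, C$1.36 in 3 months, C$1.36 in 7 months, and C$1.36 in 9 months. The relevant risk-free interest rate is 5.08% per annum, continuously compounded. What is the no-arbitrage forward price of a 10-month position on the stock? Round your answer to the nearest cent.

C$164.24

PV(dividends) I = 1.36·e^(−0.0508·1/12) + 1.36·e^(−0.0508·3/12) + 1.36·e^(−0.0508·7/12) + 1.36·e^(−0.0508·9/12)
I = 1.3543 + 1.3428 + 1.3203 + 1.3092 = 5.3266
F = (S − I)·e^(rT) = (162.76 − 5.3266) · e^(0.0508·10/12)
= 157.4334 · e^0.042333 = 157.4334 × 1.043242 = C$164.24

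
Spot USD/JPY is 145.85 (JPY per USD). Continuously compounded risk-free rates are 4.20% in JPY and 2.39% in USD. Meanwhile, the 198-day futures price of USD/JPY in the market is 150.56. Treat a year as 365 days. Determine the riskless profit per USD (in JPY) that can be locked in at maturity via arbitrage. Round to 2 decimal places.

3.27 per USD (in JPY)

Fair futures: F* = S·e^(carry·T), with carry = (r_JPY − r_USD) = 0.0420 − 0.0239 = 0.0181
F* = 145.85 · e^(0.0181 × 198/365) = 145.85 · e^0.009819 = 145.85 × 1.009867 = 147.2891
Market 150.56 > fair 147.2891: forward overpriced → cash-and-carry (buy spot, short the forward).
At maturity, profit = |F_mkt − F*| = |150.56 − 147.2891| = 3.27 per USD (in JPY)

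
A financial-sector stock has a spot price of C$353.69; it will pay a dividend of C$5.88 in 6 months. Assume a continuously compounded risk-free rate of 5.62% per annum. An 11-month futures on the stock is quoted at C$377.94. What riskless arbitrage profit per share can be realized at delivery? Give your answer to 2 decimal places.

PV(dividends) I = 5.88·e^(−0.0562·6/12) = 5.7171
Fair futures F* = (S − I)·e^(rT) = (353.69 − 5.7171)·e^0.051517 = 347.9729 × 1.052867 = 366.3692
Market C$377.94 > fair 366.3692: forward overpriced → cash-and-carry (borrow at r, buy the stock and collect the dividends, short the forward).
Profit at T = |F_mkt − F*| = |377.94 − 366.3692| = C$11.57 per share

C$11.57 per share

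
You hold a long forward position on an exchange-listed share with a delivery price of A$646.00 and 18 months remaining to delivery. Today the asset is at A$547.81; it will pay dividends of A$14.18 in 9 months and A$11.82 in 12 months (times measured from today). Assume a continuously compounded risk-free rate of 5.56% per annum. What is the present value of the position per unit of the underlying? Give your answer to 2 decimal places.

-A$71.28

PV(remaining dividends) I = 14.18·e^(−0.0556·9/12) + 11.82·e^(−0.0556·12/12) = 24.7816
Current forward F = (S − I)·e^(rT) = (547.81 − 24.7816)·e^(0.0556·18/12) = 523.0284 × 1.086977 = 568.5198
Value (long) = (F − K)·e^(−rT) = (568.5198 − 646.00) × 0.919983 = -71.2805
Value = -A$71.28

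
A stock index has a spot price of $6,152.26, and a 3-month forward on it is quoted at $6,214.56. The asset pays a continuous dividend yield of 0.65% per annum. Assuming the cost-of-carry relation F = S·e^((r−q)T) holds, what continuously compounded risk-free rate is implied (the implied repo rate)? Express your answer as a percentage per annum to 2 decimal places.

4.68%

From F = S·e^((r−q)T): (r − q) = ln(F/S)/T
ln(6214.56/6152.26) = ln(1.010126) = 0.010075
(r − q) = 0.010075 / (3/12) = 0.040300
r = ln(F/S)/T + q = 0.040300 + 0.0065 = 0.046800
r = 4.68%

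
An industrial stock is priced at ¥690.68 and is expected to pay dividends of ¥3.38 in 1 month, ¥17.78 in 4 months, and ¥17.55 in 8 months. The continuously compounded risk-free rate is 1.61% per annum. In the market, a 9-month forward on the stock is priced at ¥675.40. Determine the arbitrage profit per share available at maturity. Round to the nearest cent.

PV(dividends) I = 3.38·e^(−0.0161·1/12) + 17.78·e^(−0.0161·4/12) + 17.55·e^(−0.0161·8/12) = 38.4229
Fair forward F* = (S − I)·e^(rT) = (690.68 − 38.4229)·e^0.012075 = 652.2571 × 1.012148 = 660.1807
Market ¥675.40 > fair 660.1807: forward overpriced → cash-and-carry (borrow at r, buy the stock and collect the dividends, short the forward).
Profit at T = |F_mkt − F*| = |675.40 − 660.1807| = ¥15.22 per share

¥15.22 per share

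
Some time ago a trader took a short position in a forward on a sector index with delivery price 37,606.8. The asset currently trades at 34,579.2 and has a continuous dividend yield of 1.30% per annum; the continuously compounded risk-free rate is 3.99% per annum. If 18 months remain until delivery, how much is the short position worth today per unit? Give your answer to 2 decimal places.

Current fair forward for the remaining 18 months: F = S·e^((r − q)·T), (r − q) = 0.0399 − 0.0130 = 0.0269
F = 34579.2 · e^(0.0269 × 18/12) = 34579.2 × 1.04117512 = 36003.0027
Value of long forward = (F − K)·e^(−rT) = (36003.0027 − 37606.8) · e^(−0.0399·18/12)
= -1603.7973 × 0.94190581 = -1510.63
Short position value = −(long value) = 1510.63

1510.63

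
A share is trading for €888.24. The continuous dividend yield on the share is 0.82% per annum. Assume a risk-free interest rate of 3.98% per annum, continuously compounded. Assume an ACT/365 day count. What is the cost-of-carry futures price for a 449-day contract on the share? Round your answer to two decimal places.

€923.45

F = S·e^((r − q)T) = 888.24 · e^((0.0398 − 0.0082) × 449/365)
= 888.24 · e^0.038872 = 888.24 × 1.039637
F = €923.45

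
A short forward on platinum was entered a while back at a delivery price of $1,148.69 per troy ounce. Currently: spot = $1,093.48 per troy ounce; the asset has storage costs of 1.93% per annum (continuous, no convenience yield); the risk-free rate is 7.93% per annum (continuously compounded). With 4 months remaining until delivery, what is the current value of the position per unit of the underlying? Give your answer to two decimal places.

$18.19 per troy ounce

Current fair forward for the remaining 4 months: F = S·e^((r + u)·T), (r + u) = 0.0793 + 0.0193 = 0.0986
F = 1093.48 · e^(0.0986 × 4/12) = 1093.48 × 1.03341274 = 1130.0162
Value of long forward = (F − K)·e^(−rT) = (1130.0162 − 1148.69) · e^(−0.0793·4/12)
= -18.6738 × 0.97391297 = -18.19
Short position value = −(long value) = $18.19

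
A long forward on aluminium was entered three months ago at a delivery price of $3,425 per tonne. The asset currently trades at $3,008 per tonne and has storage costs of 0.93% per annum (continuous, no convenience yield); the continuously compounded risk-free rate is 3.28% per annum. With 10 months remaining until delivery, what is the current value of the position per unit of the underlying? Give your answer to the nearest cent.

-$301.25 per tonne

Current fair forward for the remaining 10 months: F = S·e^((r + u)·T), (r + u) = 0.0328 + 0.0093 = 0.0421
F = 3008 · e^(0.0421 × 10/12) = 3008 × 1.03570601 = 3115.4037
Value of long forward = (F − K)·e^(−rT) = (3115.4037 − 3425) · e^(−0.0328·10/12)
= -309.5963 × 0.97303684 = -301.25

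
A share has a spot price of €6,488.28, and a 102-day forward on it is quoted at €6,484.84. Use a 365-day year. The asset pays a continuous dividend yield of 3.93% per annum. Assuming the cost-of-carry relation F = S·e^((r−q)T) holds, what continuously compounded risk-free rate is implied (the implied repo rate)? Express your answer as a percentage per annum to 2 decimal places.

From F = S·e^((r−q)T): (r − q) = ln(F/S)/T
ln(6484.84/6488.28) = ln(0.999470) = -0.000530
(r − q) = -0.000530 / (102/365) = -0.001897
r = ln(F/S)/T + q = -0.001897 + 0.0393 = 0.037403
r = 3.74%

3.74%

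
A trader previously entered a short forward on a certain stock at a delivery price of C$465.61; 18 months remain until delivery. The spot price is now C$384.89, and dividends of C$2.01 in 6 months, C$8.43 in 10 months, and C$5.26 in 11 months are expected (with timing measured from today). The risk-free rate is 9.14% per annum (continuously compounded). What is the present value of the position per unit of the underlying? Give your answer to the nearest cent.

C$35.64

PV(remaining dividends) I = 2.01·e^(−0.0914·6/12) + 8.43·e^(−0.0914·10/12) + 5.26·e^(−0.0914·11/12) = 14.5692
Current forward F = (S − I)·e^(rT) = (384.89 − 14.5692)·e^(0.0914·18/12) = 370.3208 × 1.146943 = 424.7368
Value (long) = (F − K)·e^(−rT) = (424.7368 − 465.61) × 0.871883 = -35.6366
Short position value = −(long value) = C$35.64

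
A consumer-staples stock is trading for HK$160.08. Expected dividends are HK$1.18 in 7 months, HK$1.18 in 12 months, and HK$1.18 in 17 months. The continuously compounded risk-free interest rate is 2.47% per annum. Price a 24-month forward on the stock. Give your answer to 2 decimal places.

PV(dividends) I = 1.18·e^(−0.0247·7/12) + 1.18·e^(−0.0247·12/12) + 1.18·e^(−0.0247·17/12)
I = 1.1631 + 1.1512 + 1.1394 = 3.4537
F = (S − I)·e^(rT) = (160.08 − 3.4537) · e^(0.0247·24/12)
= 156.6263 · e^0.049400 = 156.6263 × 1.050641 = HK$164.56

HK$164.56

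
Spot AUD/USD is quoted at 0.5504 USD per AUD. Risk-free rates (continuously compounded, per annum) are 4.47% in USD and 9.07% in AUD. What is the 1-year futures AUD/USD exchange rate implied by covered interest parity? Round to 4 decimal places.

0.5257

F = S·e^((r_USD − r_AUD)T) = 0.5504 · e^((0.0447 − 0.0907) × 1)
= 0.5504 · e^-0.046000 = 0.5504 × 0.955042
F = 0.5257 USD per AUD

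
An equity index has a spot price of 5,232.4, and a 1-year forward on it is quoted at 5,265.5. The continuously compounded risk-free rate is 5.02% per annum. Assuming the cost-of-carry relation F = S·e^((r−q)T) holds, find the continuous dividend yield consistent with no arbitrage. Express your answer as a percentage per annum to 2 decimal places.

From F = S·e^((r−q)T): (r − q) = ln(F/S)/T
ln(5265.5/5232.4) = ln(1.006326) = 0.006306
(r − q) = 0.006306 / (1) = 0.006306
q = r − ln(F/S)/T = 0.0502 − 0.006306 = 0.043894
q = 4.39%

4.39%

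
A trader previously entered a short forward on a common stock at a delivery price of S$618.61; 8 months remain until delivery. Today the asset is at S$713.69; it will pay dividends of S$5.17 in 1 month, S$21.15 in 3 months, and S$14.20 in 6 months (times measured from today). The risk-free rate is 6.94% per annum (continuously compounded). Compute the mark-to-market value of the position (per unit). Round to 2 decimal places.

-S$83.41

PV(remaining dividends) I = 5.17·e^(−0.0694·1/12) + 21.15·e^(−0.0694·3/12) + 14.20·e^(−0.0694·6/12) = 39.6421
Current forward F = (S − I)·e^(rT) = (713.69 − 39.6421)·e^(0.0694·8/12) = 674.0479 × 1.047354 = 705.9668
Value (long) = (F − K)·e^(−rT) = (705.9668 − 618.61) × 0.954787 = 83.4071
Short position value = −(long value) = -S$83.41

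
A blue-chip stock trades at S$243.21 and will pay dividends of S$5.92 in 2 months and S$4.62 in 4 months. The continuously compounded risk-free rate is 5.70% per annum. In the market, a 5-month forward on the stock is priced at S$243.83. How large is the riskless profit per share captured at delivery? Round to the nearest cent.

PV(dividends) I = 5.92·e^(−0.0570·2/12) + 4.62·e^(−0.0570·4/12) = 10.3971
Fair forward F* = (S − I)·e^(rT) = (243.21 − 10.3971)·e^0.023750 = 232.8129 × 1.024034 = 238.4083
Market S$243.83 > fair 238.4083: forward overpriced → cash-and-carry (borrow at r, buy the stock and collect the dividends, short the forward).
Profit at T = |F_mkt − F*| = |243.83 − 238.4083| = S$5.42 per share

S$5.42 per share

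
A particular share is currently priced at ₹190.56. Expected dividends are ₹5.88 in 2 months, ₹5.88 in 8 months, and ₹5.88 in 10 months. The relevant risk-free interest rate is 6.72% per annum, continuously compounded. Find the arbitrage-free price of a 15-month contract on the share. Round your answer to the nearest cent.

₹188.77

PV(dividends) I = 5.88·e^(−0.0672·2/12) + 5.88·e^(−0.0672·8/12) + 5.88·e^(−0.0672·10/12)
I = 5.8145 + 5.6224 + 5.5598 = 16.9967
F = (S − I)·e^(rT) = (190.56 − 16.9967) · e^(0.0672·15/12)
= 173.5633 · e^0.084000 = 173.5633 × 1.087629 = ₹188.77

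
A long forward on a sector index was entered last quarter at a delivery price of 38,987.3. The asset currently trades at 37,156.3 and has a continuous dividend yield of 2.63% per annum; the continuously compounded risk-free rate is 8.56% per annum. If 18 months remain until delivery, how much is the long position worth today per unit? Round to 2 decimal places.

Current fair forward for the remaining 18 months: F = S·e^((r − q)·T), (r − q) = 0.0856 − 0.0263 = 0.0593
F = 37156.3 · e^(0.0593 × 18/12) = 37156.3 × 1.09302600 = 40612.8020
Value of long forward = (F − K)·e^(−rT) = (40612.8020 − 38987.3) · e^(−0.0856·18/12)
= 1625.5020 × 0.87950151 = 1429.63

1429.63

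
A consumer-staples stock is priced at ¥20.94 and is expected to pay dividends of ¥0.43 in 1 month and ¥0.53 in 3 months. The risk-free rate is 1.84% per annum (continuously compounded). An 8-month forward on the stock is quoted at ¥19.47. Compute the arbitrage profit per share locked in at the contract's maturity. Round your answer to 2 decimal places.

PV(dividends) I = 0.43·e^(−0.0184·1/12) + 0.53·e^(−0.0184·3/12) = 0.9569
Fair forward F* = (S − I)·e^(rT) = (20.94 − 0.9569)·e^0.012267 = 19.9831 × 1.012343 = 20.2298
Market ¥19.47 < fair 20.2298: forward underpriced → reverse cash-and-carry (short the stock, invest proceeds at r, pay the dividends, go long the forward).
Profit at T = |F_mkt − F*| = |19.47 − 20.2298| = ¥0.76 per share

¥0.76 per share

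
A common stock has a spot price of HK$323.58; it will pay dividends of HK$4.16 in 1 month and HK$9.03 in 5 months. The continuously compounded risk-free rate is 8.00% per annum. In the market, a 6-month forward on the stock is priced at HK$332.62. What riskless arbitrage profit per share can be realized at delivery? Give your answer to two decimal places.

PV(dividends) I = 4.16·e^(−0.0800·1/12) + 9.03·e^(−0.0800·5/12) = 12.8663
Fair forward F* = (S − I)·e^(rT) = (323.58 − 12.8663)·e^0.040000 = 310.7137 × 1.040811 = 323.3942
Market HK$332.62 > fair 323.3942: forward overpriced → cash-and-carry (borrow at r, buy the stock and collect the dividends, short the forward).
Profit at T = |F_mkt − F*| = |332.62 − 323.3942| = HK$9.23 per share

HK$9.23 per share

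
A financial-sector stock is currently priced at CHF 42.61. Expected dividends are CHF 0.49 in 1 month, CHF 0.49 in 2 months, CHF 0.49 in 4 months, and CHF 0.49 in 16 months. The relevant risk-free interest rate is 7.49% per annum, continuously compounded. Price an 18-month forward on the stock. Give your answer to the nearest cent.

CHF 45.56

PV(dividends) I = 0.49·e^(−0.0749·1/12) + 0.49·e^(−0.0749·2/12) + 0.49·e^(−0.0749·4/12) + 0.49·e^(−0.0749·16/12)
I = 0.4870 + 0.4839 + 0.4779 + 0.4434 = 1.8922
F = (S − I)·e^(rT) = (42.61 − 1.8922) · e^(0.0749·18/12)
= 40.7178 · e^0.112350 = 40.7178 × 1.118904 = CHF 45.56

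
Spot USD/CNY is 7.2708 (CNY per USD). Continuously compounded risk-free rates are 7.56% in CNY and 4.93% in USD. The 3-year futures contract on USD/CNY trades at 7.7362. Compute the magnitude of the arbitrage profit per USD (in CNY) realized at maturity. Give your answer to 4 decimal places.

Fair futures: F* = S·e^(carry·T), with carry = (r_CNY − r_USD) = 0.0756 − 0.0493 = 0.0263
F* = 7.2708 · e^(0.0263 × 3) = 7.2708 · e^0.078900 = 7.2708 × 1.082096 = 7.8677
Market 7.7362 < fair 7.8677: forward underpriced → reverse cash-and-carry (short spot, go long the forward).
At maturity, profit = |F_mkt − F*| = |7.7362 − 7.8677| = 0.1315 per USD (in CNY)

0.1315 per USD (in CNY)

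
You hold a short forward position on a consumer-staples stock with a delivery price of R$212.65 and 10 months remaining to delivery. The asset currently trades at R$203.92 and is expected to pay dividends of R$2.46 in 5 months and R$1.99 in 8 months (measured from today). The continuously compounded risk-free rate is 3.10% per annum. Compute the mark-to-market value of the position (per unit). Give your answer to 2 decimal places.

R$7.68

PV(remaining dividends) I = 2.46·e^(−0.0310·5/12) + 1.99·e^(−0.0310·8/12) = 4.3777
Current forward F = (S − I)·e^(rT) = (203.92 − 4.3777)·e^(0.0310·10/12) = 199.5423 × 1.026170 = 204.7643
Value (long) = (F − K)·e^(−rT) = (204.7643 − 212.65) × 0.974497 = -7.6846
Short position value = −(long value) = R$7.68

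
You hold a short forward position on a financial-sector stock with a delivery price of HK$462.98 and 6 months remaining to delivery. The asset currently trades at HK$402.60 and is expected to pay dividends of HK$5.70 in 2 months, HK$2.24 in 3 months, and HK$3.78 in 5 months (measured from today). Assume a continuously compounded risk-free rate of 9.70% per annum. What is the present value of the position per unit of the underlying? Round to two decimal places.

PV(remaining dividends) I = 5.70·e^(−0.0970·2/12) + 2.24·e^(−0.0970·3/12) + 3.78·e^(−0.0970·5/12) = 11.4252
Current forward F = (S − I)·e^(rT) = (402.60 − 11.4252)·e^(0.0970·6/12) = 391.1748 × 1.049695 = 410.6142
Value (long) = (F − K)·e^(−rT) = (410.6142 − 462.98) × 0.952657 = -49.8866
Short position value = −(long value) = HK$49.89

HK$49.89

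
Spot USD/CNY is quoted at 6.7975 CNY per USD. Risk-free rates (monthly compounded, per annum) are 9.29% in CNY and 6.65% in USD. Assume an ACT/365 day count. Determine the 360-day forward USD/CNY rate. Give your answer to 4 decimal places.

By covered interest parity, F = S · (1+r_CNY/12)^(12T) / (1+r_USD/12)^(12T)
= 6.7975 × 1.095570 / 1.067594 = 6.7975 × 1.026205
F = 6.9756 CNY per USD

6.9756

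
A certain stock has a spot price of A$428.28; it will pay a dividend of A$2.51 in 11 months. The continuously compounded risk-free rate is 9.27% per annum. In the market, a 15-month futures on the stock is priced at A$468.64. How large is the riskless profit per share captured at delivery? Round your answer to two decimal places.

A$9.67 per share

PV(dividends) I = 2.51·e^(−0.0927·11/12) = 2.3055
Fair futures F* = (S − I)·e^(rT) = (428.28 − 2.3055)·e^0.115875 = 425.9745 × 1.122856 = 478.3080
Market A$468.64 < fair 478.3080: forward underpriced → reverse cash-and-carry (short the stock, invest proceeds at r, pay the dividends, go long the forward).
Profit at T = |F_mkt − F*| = |468.64 − 478.3080| = A$9.67 per share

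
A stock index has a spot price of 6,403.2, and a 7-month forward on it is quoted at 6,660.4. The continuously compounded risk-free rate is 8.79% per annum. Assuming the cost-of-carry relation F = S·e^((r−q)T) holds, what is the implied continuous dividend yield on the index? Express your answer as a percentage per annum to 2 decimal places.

2.04%

From F = S·e^((r−q)T): (r − q) = ln(F/S)/T
ln(6660.4/6403.2) = ln(1.040167) = 0.039381
(r − q) = 0.039381 / (7/12) = 0.067510
q = r − ln(F/S)/T = 0.0879 − 0.067510 = 0.020390
q = 2.04%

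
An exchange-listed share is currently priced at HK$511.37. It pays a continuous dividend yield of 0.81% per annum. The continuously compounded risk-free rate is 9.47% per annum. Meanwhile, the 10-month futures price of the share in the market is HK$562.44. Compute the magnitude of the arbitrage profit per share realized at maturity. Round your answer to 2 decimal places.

Fair futures: F* = S·e^(carry·T), with carry = (r − q) = 0.0947 − 0.0081 = 0.0866
F* = 511.37 · e^(0.0866 × 10/12) = 511.37 · e^0.072167 = 511.37 × 1.074835 = HK$549.6384
Market HK$562.44 > fair HK$549.6384: forward overpriced → cash-and-carry (buy spot, short the forward).
At maturity, profit = |F_mkt − F*| = |562.44 − 549.6384| = HK$12.80 per share

HK$12.80 per share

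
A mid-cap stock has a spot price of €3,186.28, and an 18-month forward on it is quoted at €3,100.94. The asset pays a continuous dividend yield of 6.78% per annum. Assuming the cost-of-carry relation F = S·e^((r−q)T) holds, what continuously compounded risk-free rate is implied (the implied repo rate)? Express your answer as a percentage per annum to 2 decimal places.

4.97%

From F = S·e^((r−q)T): (r − q) = ln(F/S)/T
ln(3100.94/3186.28) = ln(0.973216) = -0.027149
(r − q) = -0.027149 / (18/12) = -0.018099
r = ln(F/S)/T + q = -0.018099 + 0.0678 = 0.049701
r = 4.97%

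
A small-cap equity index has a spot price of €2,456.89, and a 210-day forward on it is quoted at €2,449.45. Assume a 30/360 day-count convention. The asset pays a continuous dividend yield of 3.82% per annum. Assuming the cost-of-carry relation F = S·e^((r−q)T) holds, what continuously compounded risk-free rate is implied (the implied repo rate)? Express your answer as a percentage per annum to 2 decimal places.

3.30%

From F = S·e^((r−q)T): (r − q) = ln(F/S)/T
ln(2449.45/2456.89) = ln(0.996972) = -0.003033
(r − q) = -0.003033 / (210/360) = -0.005199
r = ln(F/S)/T + q = -0.005199 + 0.0382 = 0.033001
r = 3.30%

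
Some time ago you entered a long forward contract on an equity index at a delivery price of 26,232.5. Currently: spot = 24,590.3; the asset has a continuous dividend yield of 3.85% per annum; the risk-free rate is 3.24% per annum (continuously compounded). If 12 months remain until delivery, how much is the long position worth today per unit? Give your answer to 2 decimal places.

Current fair forward for the remaining 12 months: F = S·e^((r − q)·T), (r − q) = 0.0324 − 0.0385 = -0.0061
F = 24590.3 · e^(-0.0061 × 12/12) = 24590.3 × 0.99391857 = 24440.7558
Value of long forward = (F − K)·e^(−rT) = (24440.7558 − 26232.5) · e^(−0.0324·12/12)
= -1791.7442 × 0.96811926 = -1734.62

-1734.62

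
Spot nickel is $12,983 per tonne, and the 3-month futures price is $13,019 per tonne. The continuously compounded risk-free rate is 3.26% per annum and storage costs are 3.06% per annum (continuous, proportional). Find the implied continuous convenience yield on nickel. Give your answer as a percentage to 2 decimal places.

F = S·e^((r+u−y)T) ⇒ (r+u−y) = ln(F/S)/T
ln(13019/12983) = 0.002769; /T ⇒ 0.011076
y = r + u − ln(F/S)/T = 0.0326 + 0.0306 − 0.011076 = 0.052124
y = 5.21%

5.21%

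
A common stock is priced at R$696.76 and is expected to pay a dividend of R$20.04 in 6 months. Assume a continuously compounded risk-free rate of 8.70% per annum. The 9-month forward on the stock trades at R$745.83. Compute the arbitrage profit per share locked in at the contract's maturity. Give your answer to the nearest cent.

R$22.57 per share

PV(dividends) I = 20.04·e^(−0.0870·6/12) = 19.1869
Fair forward F* = (S − I)·e^(rT) = (696.76 − 19.1869)·e^0.065250 = 677.5731 × 1.067426 = 723.2591
Market R$745.83 > fair 723.2591: forward overpriced → cash-and-carry (borrow at r, buy the stock and collect the dividends, short the forward).
Profit at T = |F_mkt − F*| = |745.83 − 723.2591| = R$22.57 per share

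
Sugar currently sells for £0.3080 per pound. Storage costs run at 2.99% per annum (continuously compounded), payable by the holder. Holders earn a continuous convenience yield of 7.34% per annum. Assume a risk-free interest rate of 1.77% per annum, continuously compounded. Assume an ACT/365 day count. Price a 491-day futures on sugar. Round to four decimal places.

Net carry = r + u − y = 0.0177 + 0.0299 − 0.0734 = -0.0258
F = S·e^((r+u−y)T) = 0.3080 · e^(-0.0258 × 491/365) = 0.3080 · e^-0.034706
= 0.3080 × 0.965889 = £0.2975 per pound

£0.2975 per pound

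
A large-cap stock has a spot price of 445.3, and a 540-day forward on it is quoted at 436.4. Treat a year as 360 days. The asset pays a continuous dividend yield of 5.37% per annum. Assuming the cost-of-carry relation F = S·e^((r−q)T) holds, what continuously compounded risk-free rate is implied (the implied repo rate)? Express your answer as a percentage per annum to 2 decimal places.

4.02%

From F = S·e^((r−q)T): (r − q) = ln(F/S)/T
ln(436.4/445.3) = ln(0.980013) = -0.020189
(r − q) = -0.020189 / (540/360) = -0.013459
r = ln(F/S)/T + q = -0.013459 + 0.0537 = 0.040241
r = 4.02%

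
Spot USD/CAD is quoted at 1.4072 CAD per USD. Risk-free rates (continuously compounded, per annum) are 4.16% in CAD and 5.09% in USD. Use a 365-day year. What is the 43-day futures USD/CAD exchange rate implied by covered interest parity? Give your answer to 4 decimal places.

F = S·e^((r_CAD − r_USD)T) = 1.4072 · e^((0.0416 − 0.0509) × 43/365)
= 1.4072 · e^-0.001096 = 1.4072 × 0.998905
F = 1.4057 CAD per USD

1.4057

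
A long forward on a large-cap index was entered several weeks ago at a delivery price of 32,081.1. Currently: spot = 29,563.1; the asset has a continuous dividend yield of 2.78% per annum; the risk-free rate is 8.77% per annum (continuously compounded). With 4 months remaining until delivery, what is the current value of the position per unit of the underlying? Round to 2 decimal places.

Current fair forward for the remaining 4 months: F = S·e^((r − q)·T), (r − q) = 0.0877 − 0.0278 = 0.0599
F = 29563.1 · e^(0.0599 × 4/12) = 29563.1 × 1.02016733 = 30159.3088
Value of long forward = (F − K)·e^(−rT) = (30159.3088 − 32081.1) · e^(−0.0877·4/12)
= -1921.7912 × 0.97118983 = -1866.42

-1866.42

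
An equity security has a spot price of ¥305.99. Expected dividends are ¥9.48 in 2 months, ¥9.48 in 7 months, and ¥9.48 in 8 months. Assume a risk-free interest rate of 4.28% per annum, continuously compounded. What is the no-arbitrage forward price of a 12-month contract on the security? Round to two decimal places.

¥290.28

PV(dividends) I = 9.48·e^(−0.0428·2/12) + 9.48·e^(−0.0428·7/12) + 9.48·e^(−0.0428·8/12)
I = 9.4126 + 9.2462 + 9.2133 = 27.8721
F = (S − I)·e^(rT) = (305.99 − 27.8721) · e^(0.0428·12/12)
= 278.1179 · e^0.042800 = 278.1179 × 1.043729 = ¥290.28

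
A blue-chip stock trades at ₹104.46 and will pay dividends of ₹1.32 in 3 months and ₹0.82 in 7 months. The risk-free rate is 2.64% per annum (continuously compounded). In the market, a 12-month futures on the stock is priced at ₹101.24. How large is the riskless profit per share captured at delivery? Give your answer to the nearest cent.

₹3.84 per share

PV(dividends) I = 1.32·e^(−0.0264·3/12) + 0.82·e^(−0.0264·7/12) = 2.1188
Fair futures F* = (S − I)·e^(rT) = (104.46 − 2.1188)·e^0.026400 = 102.3412 × 1.026752 = 105.0790
Market ₹101.24 < fair 105.0790: forward underpriced → reverse cash-and-carry (short the stock, invest proceeds at r, pay the dividends, go long the forward).
Profit at T = |F_mkt − F*| = |101.24 − 105.0790| = ₹3.84 per share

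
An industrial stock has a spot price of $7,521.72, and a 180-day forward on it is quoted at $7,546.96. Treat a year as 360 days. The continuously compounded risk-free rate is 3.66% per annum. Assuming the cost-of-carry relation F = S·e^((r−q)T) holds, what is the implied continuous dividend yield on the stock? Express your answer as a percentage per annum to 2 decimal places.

2.99%

From F = S·e^((r−q)T): (r − q) = ln(F/S)/T
ln(7546.96/7521.72) = ln(1.003356) = 0.003350
(r − q) = 0.003350 / (180/360) = 0.006700
q = r − ln(F/S)/T = 0.0366 − 0.006700 = 0.029900
q = 2.99%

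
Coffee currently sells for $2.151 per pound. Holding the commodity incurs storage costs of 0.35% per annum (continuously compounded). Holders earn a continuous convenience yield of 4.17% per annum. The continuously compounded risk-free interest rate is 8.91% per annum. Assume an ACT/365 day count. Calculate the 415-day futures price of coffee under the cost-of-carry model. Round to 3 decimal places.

$2.279 per pound

Net carry = r + u − y = 0.0891 + 0.0035 − 0.0417 = 0.0509
F = S·e^((r+u−y)T) = 2.151 · e^(0.0509 × 415/365) = 2.151 · e^0.057873
= 2.151 × 1.059580 = $2.279 per pound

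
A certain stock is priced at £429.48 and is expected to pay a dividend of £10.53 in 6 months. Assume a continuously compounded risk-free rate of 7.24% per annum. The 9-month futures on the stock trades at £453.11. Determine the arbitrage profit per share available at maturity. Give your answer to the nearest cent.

PV(dividends) I = 10.53·e^(−0.0724·6/12) = 10.1556
Fair futures F* = (S − I)·e^(rT) = (429.48 − 10.1556)·e^0.054300 = 419.3244 × 1.055801 = 442.7231
Market £453.11 > fair 442.7231: forward overpriced → cash-and-carry (borrow at r, buy the stock and collect the dividends, short the forward).
Profit at T = |F_mkt − F*| = |453.11 − 442.7231| = £10.39 per share

£10.39 per share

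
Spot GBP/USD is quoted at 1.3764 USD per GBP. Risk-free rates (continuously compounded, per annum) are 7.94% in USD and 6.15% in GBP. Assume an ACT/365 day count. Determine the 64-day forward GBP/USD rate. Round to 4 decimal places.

F = S·e^((r_USD − r_GBP)T) = 1.3764 · e^((0.0794 − 0.0615) × 64/365)
= 1.3764 · e^0.003139 = 1.3764 × 1.003144
F = 1.3807 USD per GBP

1.3807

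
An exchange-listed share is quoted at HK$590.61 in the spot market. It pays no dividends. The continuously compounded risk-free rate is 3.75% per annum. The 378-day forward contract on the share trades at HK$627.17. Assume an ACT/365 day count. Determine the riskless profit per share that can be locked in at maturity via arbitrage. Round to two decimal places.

HK$13.17 per share

Fair forward: F* = S·e^(carry·T), with carry = r = 0.0375
F* = 590.61 · e^(0.0375 × 378/365) = 590.61 · e^0.038836 = 590.61 × 1.039600 = HK$613.9982
Market HK$627.17 > fair HK$613.9982: forward overpriced → cash-and-carry (buy spot, short the forward).
At maturity, profit = |F_mkt − F*| = |627.17 − 613.9982| = HK$13.17 per share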